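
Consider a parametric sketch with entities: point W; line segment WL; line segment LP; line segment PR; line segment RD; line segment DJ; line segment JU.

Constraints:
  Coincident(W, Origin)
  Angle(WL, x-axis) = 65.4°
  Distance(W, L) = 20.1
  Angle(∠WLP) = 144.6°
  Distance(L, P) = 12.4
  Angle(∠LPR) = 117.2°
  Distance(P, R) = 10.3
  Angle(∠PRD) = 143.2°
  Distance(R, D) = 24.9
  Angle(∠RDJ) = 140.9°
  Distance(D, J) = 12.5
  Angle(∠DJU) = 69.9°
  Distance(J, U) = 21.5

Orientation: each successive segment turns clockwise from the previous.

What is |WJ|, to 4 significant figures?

36.29

W is at the origin; WL runs at 65.4° with length 20.1, so L = (8.367, 18.28). ∠WLP = 144.6° gives LP at 30.00° from the x-axis; with |LP| = 12.4, P = (19.11, 24.48). ∠LPR = 117.2° gives PR at -32.80° from the x-axis; with |PR| = 10.3, R = (27.76, 18.90). ∠PRD = 143.2° gives RD at -69.60° from the x-axis; with |RD| = 24.9, D = (36.44, -4.442). ∠RDJ = 140.9° gives DJ at -108.7° from the x-axis; with |DJ| = 12.5, J = (32.44, -16.28). Then |WJ| = |J − W| = 36.29.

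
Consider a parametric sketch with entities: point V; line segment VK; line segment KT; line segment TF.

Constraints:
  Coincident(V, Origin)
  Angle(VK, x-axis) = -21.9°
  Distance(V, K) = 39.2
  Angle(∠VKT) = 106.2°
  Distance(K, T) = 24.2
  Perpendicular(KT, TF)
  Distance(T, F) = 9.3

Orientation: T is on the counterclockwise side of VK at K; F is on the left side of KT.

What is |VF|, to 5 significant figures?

45.143

V is at the origin; VK runs at -21.9° with length 39.2, so K = 39.2·(cos -21.9°, sin -21.9°) = (36.371, -14.621). ∠VKT = 106.2°, so KT runs at -21.9° + (180° − 106.2°) = 51.900° from the x-axis; with |KT| = 24.2, T = K + 24.2·(cos 51.900°, sin 51.900°) = (51.303, 4.4227). KT ⟂ TF; with |TF| = 9.3 on the left of KT, F = T + 9.3·(-0.78694, 0.61704) = (43.985, 10.161). Then |VF| = |F − V| = 45.143.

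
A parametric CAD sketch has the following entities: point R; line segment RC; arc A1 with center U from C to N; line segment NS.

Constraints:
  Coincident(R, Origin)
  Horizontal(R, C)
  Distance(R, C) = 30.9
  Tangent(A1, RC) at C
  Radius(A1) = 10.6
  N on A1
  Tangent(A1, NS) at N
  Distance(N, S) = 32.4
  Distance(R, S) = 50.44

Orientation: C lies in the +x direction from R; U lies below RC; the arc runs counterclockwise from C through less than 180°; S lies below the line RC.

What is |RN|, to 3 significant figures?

23.6

Checks: |UN| = 10.60 ✓; ∠(UN, NS) = 90.00° ✓; |NS| = 32.40 ✓; |RS| = 50.44 ✓.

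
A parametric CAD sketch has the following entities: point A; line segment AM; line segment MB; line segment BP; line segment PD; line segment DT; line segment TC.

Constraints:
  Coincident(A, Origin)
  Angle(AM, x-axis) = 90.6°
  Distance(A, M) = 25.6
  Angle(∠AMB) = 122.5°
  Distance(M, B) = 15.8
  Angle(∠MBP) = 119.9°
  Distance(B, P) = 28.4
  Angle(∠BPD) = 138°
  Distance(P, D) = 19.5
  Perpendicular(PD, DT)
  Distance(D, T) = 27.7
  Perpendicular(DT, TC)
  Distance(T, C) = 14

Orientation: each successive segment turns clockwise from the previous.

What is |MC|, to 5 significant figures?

24.252

A is at the origin; AM runs at 90.6° with length 25.6, so M = (-0.26808, 25.599). ∠AMB = 122.5° gives MB at 33.100° from the x-axis; with |MB| = 15.8, B = (12.968, 34.227). ∠MBP = 119.9° gives BP at -27.000° from the x-axis; with |BP| = 28.4, P = (38.272, 21.334). ∠BPD = 138.0° gives PD at -69.000° from the x-axis; with |PD| = 19.5, D = (45.261, 3.1289). PD ⟂ DT, so DT runs at -159.00°; with |DT| = 27.7, T = (19.400, -6.7979). DT ⟂ TC, so TC runs at 111.00°; with |TC| = 14.0, C = (14.383, 6.2722). Then |MC| = |C − M| = 24.252.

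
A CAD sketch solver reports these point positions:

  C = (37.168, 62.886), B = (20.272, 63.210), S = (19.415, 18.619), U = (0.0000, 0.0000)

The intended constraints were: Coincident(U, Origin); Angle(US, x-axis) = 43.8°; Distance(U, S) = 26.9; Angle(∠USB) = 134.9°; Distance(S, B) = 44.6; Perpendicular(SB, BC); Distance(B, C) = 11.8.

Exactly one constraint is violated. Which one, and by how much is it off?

Distance(B, C) = 11.8 — off by 5.10.

U = (0.00, 0.00) ✓; US at 43.80° ✓; |US| = 26.90 ✓; ∠USB = 134.9° ✓; |SB| = 44.60 ✓; ∠(SB, BC) = 90.00° ✓; |BC| = 16.90 ✗.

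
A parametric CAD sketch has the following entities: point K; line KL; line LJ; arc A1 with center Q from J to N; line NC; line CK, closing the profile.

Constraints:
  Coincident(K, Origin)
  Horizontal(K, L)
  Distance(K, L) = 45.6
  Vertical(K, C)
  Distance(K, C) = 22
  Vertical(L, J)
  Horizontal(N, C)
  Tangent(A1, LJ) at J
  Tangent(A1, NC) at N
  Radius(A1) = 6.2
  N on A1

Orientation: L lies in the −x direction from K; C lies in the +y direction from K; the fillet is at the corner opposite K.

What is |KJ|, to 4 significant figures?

48.26

K is at the origin; K and L share the same y with |KL| = 45.6 and L on the −x side, so L = (-45.60, 0.000). KC is vertical with |KC| = 22.0 and C on the +y side, so C = (0.000, 22.00). The virtual corner opposite K is at (-45.60, 22.00). A1 meets LJ tangentially, so QJ is at right angles to LJ and the tangent condition forces QN to be normal to NC, with radius 6.2, so the center Q sits 6.2 in from both sides at Q = (-39.40, 15.80). That places the tangent points at J = (-45.60, 15.80) on LJ and N = (-39.40, 22.00) on NC. Then |KJ| = |J − K| = 48.26.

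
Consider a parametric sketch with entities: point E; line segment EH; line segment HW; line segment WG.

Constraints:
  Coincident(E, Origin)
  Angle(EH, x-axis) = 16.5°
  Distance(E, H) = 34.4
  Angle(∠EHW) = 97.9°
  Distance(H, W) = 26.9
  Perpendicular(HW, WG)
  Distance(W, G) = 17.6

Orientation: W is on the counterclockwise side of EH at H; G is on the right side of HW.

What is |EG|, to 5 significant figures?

60.585

∠EHW = 97.9°, so HW runs at 16.5° + (180° − 97.9°) = 98.600° from the x-axis; with |HW| = 26.9, W = H + 26.9·(cos 98.600°, sin 98.600°) = (28.961, 36.368). The perpendicularity gives WG at right angles to HW; with |WG| = 17.6 on the right of HW, G = W + 17.6·(0.98876, 0.14954) = (46.363, 38.999). Then |EG| = |G − E| = 60.585.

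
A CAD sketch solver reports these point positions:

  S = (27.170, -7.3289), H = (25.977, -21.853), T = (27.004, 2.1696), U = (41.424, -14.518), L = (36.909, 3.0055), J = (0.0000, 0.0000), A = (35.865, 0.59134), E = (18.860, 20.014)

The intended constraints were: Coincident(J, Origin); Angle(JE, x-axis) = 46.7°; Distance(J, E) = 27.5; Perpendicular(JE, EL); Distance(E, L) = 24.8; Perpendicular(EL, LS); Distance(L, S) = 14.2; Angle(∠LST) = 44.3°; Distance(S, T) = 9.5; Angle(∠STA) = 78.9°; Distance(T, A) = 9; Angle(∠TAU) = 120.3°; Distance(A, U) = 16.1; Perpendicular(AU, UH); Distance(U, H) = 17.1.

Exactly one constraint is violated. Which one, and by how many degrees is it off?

Perpendicular(AU, UH) — off by 5.20°.

J = (0.00, 0.00) ✓; JE at 46.70° ✓; |JE| = 27.50 ✓; ∠(JE, EL) = 90.00° ✓; |EL| = 24.80 ✓; ∠(EL, LS) = 90.00° ✓; |LS| = 14.20 ✓; ∠LST = 44.30° ✓; |ST| = 9.500 ✓; ∠STA = 78.90° ✓; |TA| = 9.000 ✓; ∠TAU = 120.3° ✓; |AU| = 16.10 ✓; ∠(AU, UH) = 84.80° ✗; |UH| = 17.10 ✓.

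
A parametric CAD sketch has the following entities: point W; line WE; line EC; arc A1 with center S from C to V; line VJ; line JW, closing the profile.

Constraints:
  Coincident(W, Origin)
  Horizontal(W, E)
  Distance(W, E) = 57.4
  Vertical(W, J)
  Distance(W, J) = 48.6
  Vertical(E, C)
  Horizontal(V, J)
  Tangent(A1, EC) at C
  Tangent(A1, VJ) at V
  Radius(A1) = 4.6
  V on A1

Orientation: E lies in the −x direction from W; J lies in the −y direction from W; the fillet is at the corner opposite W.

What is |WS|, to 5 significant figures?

68.730

WJ is vertical with |WJ| = 48.6 and J on the −y side, so J = (0.0000, -48.600). The virtual corner opposite W is at (-57.400, -48.600). Tangency of A1 to EC means the radius SC is perpendicular to EC and A1 meets VJ tangentially, so SV is at right angles to VJ, with radius 4.6, so the center S sits 4.6 in from both sides at S = (-52.800, -44.000). Then |WS| = |S − W| = 68.730.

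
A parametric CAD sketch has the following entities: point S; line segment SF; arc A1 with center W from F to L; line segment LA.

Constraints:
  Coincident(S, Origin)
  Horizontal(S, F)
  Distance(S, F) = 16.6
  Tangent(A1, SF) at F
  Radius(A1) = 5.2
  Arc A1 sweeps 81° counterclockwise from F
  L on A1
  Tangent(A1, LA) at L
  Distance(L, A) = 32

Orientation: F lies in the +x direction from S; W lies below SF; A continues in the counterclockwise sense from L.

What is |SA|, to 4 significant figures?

36.57

S is at the origin; SF is horizontal with |SF| = 16.6 and F on the +x side, so F = (16.60, 0.000). A1 meets SF tangentially, so WF is at right angles to SF, so W = F + (0, -5.2) = (16.60, -5.200). On A1, F sits at bearing 90° from W; an 81° counterclockwise sweep puts L at bearing 171°, so L = W + 5.2·(cos 171°, sin 171°) = (11.46, -4.387). The tangent condition forces WL to be normal to LA, so LA runs along (−sin 171°, cos 171°); with |LA| = 32.0, A = (6.458, -35.99). Then |SA| = |A − S| = 36.57.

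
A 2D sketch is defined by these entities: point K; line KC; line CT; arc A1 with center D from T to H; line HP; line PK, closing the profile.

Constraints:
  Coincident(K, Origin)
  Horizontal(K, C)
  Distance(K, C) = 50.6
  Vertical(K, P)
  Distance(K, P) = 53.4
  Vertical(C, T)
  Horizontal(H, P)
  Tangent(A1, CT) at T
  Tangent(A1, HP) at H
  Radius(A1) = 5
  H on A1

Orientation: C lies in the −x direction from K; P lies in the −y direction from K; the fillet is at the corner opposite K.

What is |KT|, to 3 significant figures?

70.0

The virtual corner opposite K is at (-50.6, -53.4). A1 meets CT tangentially, so DT is at right angles to CT and the tangent condition forces DH to be normal to HP, with radius 5.0, so the center D sits 5.0 in from both sides at D = (-45.6, -48.4). That places the tangent points at T = (-50.6, -48.4) on CT and H = (-45.6, -53.4) on HP. Then |KT| = |T − K| = 70.0.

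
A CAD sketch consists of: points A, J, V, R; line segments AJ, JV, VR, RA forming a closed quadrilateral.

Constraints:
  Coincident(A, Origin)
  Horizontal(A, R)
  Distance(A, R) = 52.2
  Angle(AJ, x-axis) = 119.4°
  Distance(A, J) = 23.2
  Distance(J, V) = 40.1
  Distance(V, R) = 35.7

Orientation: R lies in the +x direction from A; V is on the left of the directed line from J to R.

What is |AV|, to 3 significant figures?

38.7

Checks: |JV| = 40.10 ✓; |VR| = 35.70 ✓.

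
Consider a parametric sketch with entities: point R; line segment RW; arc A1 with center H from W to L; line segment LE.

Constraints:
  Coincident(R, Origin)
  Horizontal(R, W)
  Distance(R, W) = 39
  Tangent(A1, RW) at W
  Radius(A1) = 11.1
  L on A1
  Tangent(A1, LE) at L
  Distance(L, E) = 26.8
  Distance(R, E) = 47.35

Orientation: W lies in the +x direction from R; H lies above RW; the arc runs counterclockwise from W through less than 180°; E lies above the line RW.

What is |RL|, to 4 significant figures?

50.59

Checks: |HL| = 11.10 ✓; ∠(HL, LE) = 90.00° ✓; |LE| = 26.80 ✓; |RE| = 47.35 ✓.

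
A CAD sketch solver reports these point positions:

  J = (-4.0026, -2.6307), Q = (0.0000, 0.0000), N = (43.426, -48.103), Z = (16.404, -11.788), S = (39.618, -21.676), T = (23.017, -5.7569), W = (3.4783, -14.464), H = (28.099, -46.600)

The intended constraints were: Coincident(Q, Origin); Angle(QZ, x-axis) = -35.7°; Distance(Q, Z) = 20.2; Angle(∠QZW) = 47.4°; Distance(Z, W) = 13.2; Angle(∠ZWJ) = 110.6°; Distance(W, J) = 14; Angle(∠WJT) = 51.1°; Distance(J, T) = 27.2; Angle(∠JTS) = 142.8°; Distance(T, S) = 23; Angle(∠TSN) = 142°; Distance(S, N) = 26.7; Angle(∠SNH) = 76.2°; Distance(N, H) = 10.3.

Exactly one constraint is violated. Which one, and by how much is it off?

Distance(N, H) = 10.3 — off by 5.10.

Q = (0.00, 0.00) ✓; QZ at -35.70° ✓; |QZ| = 20.20 ✓; ∠QZW = 47.40° ✓; |ZW| = 13.20 ✓; ∠ZWJ = 110.6° ✓; |WJ| = 14.00 ✓; ∠WJT = 51.10° ✓; |JT| = 27.20 ✓; ∠JTS = 142.8° ✓; |TS| = 23.00 ✓; ∠TSN = 142.0° ✓; |SN| = 26.70 ✓; ∠SNH = 76.20° ✓; |NH| = 15.40 ✗.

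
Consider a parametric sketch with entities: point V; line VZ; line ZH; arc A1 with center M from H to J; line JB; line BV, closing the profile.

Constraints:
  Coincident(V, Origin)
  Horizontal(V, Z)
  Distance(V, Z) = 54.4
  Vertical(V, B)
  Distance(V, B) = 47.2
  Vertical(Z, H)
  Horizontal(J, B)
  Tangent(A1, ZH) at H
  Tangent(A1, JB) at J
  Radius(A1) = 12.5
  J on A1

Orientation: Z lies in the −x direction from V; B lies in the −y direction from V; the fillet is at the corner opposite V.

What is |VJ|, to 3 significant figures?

63.1

V is at the origin; VZ is horizontal with |VZ| = 54.4 and Z on the −x side, so Z = (-54.4, 0.00). V and B share the same x with |VB| = 47.2 and B on the −y side, so B = (0.00, -47.2). The virtual corner opposite V is at (-54.4, -47.2). A1 meets ZH tangentially, so MH is at right angles to ZH and since A1 is tangent to JB there, MJ ⟂ JB, with radius 12.5, so the center M sits 12.5 in from both sides at M = (-41.9, -34.7). That places the tangent points at H = (-54.4, -34.7) on ZH and J = (-41.9, -47.2) on JB. Then |VJ| = |J − V| = 63.1.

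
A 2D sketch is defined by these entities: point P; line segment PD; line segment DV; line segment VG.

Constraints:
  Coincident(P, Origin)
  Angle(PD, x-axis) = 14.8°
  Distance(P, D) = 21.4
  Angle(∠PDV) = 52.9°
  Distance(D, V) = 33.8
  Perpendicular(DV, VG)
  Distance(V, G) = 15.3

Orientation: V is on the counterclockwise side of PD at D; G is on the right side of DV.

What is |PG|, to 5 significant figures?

38.525

P is at the origin; PD runs at 14.8° with length 21.4, so D = 21.4·(cos 14.8°, sin 14.8°) = (20.690, 5.4665). ∠PDV = 52.9°, so DV runs at 14.8° + (180° − 52.9°) = 141.90° from the x-axis; with |DV| = 33.8, V = D + 33.8·(cos 141.90°, sin 141.90°) = (-5.9084, 26.322). The perpendicularity gives VG at right angles to DV; with |VG| = 15.3 on the right of DV, G = V + 15.3·(0.61704, 0.78694) = (3.5323, 38.362). Then |PG| = |G − P| = 38.525.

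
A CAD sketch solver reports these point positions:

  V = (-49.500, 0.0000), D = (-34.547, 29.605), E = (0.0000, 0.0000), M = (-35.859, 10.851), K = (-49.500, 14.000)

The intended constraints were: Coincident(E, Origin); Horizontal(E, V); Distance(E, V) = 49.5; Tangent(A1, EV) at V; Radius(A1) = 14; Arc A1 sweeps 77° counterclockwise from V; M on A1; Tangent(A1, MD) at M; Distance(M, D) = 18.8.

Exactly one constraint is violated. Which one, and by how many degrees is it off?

Tangent(A1, MD) at M — off by 9.00°.

E = (0.00, 0.00) ✓; E.y = 0.00, V.y = 0.00 ✓; |EV| = 49.50 ✓; ∠(KV, VE) = 90.00° ✓; |KV| = 14.00 ✓; bearing(K→M) − bearing(K→V) = 77.00° ✓; |KM| = 14.00 ✓; ∠(KM, MD) = 81.00° ✗; |MD| = 18.80 ✓.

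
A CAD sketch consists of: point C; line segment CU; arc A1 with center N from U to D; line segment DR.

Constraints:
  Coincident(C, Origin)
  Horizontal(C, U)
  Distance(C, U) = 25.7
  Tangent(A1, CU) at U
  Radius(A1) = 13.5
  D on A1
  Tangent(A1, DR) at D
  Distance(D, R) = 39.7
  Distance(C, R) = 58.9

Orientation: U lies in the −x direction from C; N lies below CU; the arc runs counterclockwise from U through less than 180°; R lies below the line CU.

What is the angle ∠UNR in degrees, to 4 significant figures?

173.2°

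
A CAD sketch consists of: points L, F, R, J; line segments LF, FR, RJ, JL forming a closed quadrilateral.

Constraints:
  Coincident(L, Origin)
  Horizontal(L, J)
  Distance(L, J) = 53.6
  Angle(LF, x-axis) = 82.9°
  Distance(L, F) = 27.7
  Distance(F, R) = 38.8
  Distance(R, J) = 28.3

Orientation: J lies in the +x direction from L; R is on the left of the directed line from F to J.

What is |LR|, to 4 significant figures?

49.51

Checks: |FR| = 38.80 ✓; |RJ| = 28.30 ✓.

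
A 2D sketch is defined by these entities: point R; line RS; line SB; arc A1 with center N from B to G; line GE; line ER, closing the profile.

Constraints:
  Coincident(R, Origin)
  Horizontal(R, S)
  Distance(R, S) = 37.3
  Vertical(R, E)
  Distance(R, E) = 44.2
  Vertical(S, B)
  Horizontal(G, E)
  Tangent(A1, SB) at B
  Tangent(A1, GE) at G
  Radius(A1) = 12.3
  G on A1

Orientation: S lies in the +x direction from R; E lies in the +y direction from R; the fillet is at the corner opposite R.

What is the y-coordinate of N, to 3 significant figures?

31.9

R and E share the same x with |RE| = 44.2 and E on the +y side, so E = (0.00, 44.2). The virtual corner opposite R is at (37.3, 44.2). Tangency of A1 to SB means the radius NB is perpendicular to SB and the tangent condition forces NG to be normal to GE, with radius 12.3, so the center N sits 12.3 in from both sides at N = (25.0, 31.9). So N.y = 31.9.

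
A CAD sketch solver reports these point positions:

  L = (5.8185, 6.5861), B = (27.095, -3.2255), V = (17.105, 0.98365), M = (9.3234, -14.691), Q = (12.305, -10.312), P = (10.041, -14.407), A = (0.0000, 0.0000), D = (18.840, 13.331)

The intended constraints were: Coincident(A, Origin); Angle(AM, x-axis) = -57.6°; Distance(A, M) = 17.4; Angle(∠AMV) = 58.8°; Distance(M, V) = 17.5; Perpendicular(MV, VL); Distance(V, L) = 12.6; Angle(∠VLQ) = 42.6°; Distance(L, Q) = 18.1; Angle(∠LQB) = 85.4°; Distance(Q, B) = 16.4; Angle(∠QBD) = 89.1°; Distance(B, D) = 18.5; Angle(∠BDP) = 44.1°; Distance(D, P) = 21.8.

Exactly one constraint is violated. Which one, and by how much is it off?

Distance(D, P) = 21.8 — off by 7.30.

A = (0.00, 0.00) ✓; AM at -57.60° ✓; |AM| = 17.40 ✓; ∠AMV = 58.80° ✓; |MV| = 17.50 ✓; ∠(MV, VL) = 90.00° ✓; |VL| = 12.60 ✓; ∠VLQ = 42.60° ✓; |LQ| = 18.10 ✓; ∠LQB = 85.40° ✓; |QB| = 16.40 ✓; ∠QBD = 89.10° ✓; |BD| = 18.50 ✓; ∠BDP = 44.10° ✓; |DP| = 29.10 ✗.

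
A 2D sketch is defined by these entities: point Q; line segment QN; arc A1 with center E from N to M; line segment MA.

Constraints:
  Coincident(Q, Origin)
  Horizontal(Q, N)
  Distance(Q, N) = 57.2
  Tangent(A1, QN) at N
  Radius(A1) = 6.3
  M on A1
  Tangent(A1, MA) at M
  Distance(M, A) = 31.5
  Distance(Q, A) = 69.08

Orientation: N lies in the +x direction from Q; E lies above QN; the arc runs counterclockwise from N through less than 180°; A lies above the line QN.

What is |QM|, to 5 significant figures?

63.827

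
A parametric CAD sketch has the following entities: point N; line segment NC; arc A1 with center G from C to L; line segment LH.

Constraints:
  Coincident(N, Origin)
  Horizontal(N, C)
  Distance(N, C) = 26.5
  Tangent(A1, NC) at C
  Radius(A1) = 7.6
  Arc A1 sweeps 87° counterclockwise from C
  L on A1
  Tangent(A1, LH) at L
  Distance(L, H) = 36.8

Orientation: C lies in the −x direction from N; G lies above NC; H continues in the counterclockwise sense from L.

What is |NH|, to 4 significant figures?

47.12

On A1, C sits at bearing -90° from G; an 87° counterclockwise sweep puts L at bearing -3°, so L = G + 7.6·(cos -3°, sin -3°) = (-18.91, 7.202). The tangent condition forces GL to be normal to LH, so LH runs along (−sin -3°, cos -3°); with |LH| = 36.8, H = (-16.98, 43.95). Then |NH| = |H − N| = 47.12.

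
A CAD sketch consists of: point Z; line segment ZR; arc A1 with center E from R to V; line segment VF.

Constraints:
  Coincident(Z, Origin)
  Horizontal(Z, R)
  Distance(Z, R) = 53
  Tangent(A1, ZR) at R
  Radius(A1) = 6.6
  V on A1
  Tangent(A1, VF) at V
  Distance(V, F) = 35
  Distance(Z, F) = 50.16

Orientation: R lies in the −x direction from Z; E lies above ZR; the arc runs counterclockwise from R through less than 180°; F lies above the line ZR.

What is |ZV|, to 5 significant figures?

47.041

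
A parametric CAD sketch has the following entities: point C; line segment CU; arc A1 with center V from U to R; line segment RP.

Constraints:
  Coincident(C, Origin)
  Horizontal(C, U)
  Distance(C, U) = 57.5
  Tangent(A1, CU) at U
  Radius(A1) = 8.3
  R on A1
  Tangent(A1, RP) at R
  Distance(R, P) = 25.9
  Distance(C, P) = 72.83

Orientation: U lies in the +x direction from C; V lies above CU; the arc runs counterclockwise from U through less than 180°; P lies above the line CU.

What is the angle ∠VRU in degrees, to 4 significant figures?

43.06°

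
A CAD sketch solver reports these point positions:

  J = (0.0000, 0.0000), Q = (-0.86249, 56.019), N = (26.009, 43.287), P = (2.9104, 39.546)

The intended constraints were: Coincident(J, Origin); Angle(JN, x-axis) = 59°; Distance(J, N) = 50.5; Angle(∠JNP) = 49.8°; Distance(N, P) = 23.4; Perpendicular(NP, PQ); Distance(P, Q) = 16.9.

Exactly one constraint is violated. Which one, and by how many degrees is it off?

Perpendicular(NP, PQ) — off by 3.70°.

J = (0.00, 0.00) ✓; JN at 59.00° ✓; |JN| = 50.50 ✓; ∠JNP = 49.80° ✓; |NP| = 23.40 ✓; ∠(NP, PQ) = 86.30° ✗; |PQ| = 16.90 ✓.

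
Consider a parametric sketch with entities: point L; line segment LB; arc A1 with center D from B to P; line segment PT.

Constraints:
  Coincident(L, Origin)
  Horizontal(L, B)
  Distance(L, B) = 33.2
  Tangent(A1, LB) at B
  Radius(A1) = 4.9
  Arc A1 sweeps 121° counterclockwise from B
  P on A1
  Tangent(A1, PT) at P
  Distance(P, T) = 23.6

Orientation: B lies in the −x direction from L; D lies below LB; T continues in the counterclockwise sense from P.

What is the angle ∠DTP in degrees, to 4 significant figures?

11.73°

On A1, B sits at bearing 90° from D; a 121° counterclockwise sweep puts P at bearing 211°, so P = D + 4.9·(cos 211°, sin 211°) = (-37.40, -7.424). The tangent condition forces DP to be normal to PT, so PT runs along (−sin 211°, cos 211°); with |PT| = 23.6, T = (-25.25, -27.65). Then cos ∠DTP = TD·TP / (|TD||TP|), giving 11.73°.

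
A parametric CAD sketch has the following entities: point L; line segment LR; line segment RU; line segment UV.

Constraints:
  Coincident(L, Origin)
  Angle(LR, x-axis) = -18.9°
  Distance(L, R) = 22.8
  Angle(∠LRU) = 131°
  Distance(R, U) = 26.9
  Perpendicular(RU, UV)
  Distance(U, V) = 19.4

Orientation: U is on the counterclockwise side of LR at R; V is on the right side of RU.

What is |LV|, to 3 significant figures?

55.6

L is at the origin; LR runs at -18.9° with length 22.8, so R = 22.8·(cos -18.9°, sin -18.9°) = (21.6, -7.39). ∠LRU = 131.0°, so RU runs at -18.9° + (180° − 131.0°) = 30.1° from the x-axis; with |RU| = 26.9, U = R + 26.9·(cos 30.1°, sin 30.1°) = (44.8, 6.11). RU is perpendicular to UV; with |UV| = 19.4 on the right of RU, V = U + 19.4·(0.502, -0.865) = (54.6, -10.7). Then |LV| = |V − L| = 55.6.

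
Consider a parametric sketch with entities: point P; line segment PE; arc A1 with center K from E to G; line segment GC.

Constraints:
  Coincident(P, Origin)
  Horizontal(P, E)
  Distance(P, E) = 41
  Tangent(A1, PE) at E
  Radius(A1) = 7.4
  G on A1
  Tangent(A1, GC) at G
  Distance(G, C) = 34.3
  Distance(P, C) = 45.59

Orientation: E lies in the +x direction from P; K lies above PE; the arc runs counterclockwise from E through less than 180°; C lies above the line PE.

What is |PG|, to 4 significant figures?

48.22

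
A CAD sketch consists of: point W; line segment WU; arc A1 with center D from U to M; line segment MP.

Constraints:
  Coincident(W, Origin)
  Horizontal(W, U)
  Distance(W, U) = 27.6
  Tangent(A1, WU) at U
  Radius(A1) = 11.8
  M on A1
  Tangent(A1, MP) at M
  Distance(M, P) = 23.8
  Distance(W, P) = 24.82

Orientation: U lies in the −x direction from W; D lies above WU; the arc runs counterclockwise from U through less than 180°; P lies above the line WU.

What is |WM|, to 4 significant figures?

18.64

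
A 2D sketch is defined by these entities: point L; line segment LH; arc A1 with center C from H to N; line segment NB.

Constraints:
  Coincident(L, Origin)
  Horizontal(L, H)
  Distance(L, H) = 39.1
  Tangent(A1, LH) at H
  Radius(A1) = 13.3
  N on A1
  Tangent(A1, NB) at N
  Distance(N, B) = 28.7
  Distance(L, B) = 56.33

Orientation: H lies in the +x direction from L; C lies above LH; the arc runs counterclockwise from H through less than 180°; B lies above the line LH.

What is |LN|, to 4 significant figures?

54.28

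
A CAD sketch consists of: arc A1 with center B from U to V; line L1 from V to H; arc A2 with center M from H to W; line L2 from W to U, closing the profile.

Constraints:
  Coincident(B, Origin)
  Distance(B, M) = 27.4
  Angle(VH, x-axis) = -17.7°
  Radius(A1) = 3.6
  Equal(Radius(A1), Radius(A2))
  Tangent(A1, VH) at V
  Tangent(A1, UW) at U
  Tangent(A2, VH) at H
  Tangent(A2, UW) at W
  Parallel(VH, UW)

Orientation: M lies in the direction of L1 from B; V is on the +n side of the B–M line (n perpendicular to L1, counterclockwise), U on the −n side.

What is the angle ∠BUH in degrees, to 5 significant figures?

75.277°

The slot axis is L1's direction at -17.7°, so u = (cos -17.7°, sin -17.7°) = (0.95266, -0.30403) and n = (−sin -17.7°, cos -17.7°) = (0.30403, 0.95266). B is at the origin and M lies 27.4 along u from B, so M = 27.4·u = (26.103, -8.3305). Tangency of A1 to both parallel lines with radius 3.6 puts V and U at B ± 3.6·n: V = (1.0945, 3.4296), U = (-1.0945, -3.4296). Equal radii place H and W the same way about M: H = M + 3.6·n = (27.197, -4.9009), W = M − 3.6·n = (25.008, -11.760). Then cos ∠BUH = UB·UH / (|UB||UH|), giving 75.277°.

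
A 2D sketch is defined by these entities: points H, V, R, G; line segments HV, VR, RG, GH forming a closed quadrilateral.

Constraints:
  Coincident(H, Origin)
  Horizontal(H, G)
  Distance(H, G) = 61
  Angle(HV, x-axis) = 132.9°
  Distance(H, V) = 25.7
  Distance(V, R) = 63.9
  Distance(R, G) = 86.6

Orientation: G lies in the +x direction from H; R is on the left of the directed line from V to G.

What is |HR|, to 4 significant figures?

75.21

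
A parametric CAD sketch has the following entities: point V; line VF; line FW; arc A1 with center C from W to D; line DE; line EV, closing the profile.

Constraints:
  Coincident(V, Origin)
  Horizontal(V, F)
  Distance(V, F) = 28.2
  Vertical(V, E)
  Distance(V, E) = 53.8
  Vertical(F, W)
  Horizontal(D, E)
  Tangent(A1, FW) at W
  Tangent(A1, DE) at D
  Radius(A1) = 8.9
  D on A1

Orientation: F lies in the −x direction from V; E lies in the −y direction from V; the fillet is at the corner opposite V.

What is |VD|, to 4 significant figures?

57.16

V is at the origin; VF is horizontal with |VF| = 28.2 and F on the −x side, so F = (-28.20, 0.000). VE is vertical with |VE| = 53.8 and E on the −y side, so E = (0.000, -53.80). The virtual corner opposite V is at (-28.20, -53.80). The tangent condition forces CW to be normal to FW and the tangent condition forces CD to be normal to DE, with radius 8.9, so the center C sits 8.9 in from both sides at C = (-19.30, -44.90). That places the tangent points at W = (-28.20, -44.90) on FW and D = (-19.30, -53.80) on DE. Then |VD| = |D − V| = 57.16.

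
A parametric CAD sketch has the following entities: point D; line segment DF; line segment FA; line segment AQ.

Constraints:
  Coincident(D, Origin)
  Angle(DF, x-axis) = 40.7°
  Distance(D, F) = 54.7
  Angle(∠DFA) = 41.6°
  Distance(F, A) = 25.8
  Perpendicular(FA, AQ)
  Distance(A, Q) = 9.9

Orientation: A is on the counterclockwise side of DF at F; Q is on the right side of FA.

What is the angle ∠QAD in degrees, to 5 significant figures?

157.42°

D is at the origin; DF runs at 40.7° with length 54.7, so F = 54.7·(cos 40.7°, sin 40.7°) = (41.470, 35.670). ∠DFA = 41.6°, so FA runs at 40.7° + (180° − 41.6°) = 179.10° from the x-axis; with |FA| = 25.8, A = F + 25.8·(cos 179.10°, sin 179.10°) = (15.673, 36.075). FA is perpendicular to AQ; with |AQ| = 9.9 on the right of FA, Q = A + 9.9·(0.015707, 0.99988) = (15.829, 45.974). Then cos ∠QAD = AQ·AD / (|AQ||AD|), giving 157.42°.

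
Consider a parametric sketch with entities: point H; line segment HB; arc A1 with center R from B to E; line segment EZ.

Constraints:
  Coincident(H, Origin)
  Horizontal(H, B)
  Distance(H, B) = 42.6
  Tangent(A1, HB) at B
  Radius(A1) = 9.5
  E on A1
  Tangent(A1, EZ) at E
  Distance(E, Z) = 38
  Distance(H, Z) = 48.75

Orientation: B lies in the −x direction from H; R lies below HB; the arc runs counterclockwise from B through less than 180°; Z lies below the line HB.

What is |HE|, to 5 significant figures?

51.937

Checks: |RE| = 9.500 ✓; ∠(RE, EZ) = 90.00° ✓; |EZ| = 38.00 ✓; |HZ| = 48.75 ✓.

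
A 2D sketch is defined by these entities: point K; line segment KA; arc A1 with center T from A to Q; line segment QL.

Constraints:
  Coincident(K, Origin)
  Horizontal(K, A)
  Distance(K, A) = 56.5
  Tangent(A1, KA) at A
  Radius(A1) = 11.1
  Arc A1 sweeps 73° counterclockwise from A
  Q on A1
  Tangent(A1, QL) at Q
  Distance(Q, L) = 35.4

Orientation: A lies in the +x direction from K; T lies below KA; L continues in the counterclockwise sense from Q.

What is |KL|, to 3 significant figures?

54.8

K is at the origin; KA is horizontal with |KA| = 56.5 and A on the +x side, so A = (56.5, 0.00). The tangent condition forces TA to be normal to KA, so T = A + (0, -11.1) = (56.5, -11.1). On A1, A sits at bearing 90° from T; a 73° counterclockwise sweep puts Q at bearing 163°, so Q = T + 11.1·(cos 163°, sin 163°) = (45.9, -7.85). The tangent condition forces TQ to be normal to QL, so QL runs along (−sin 163°, cos 163°); with |QL| = 35.4, L = (35.5, -41.7). Then |KL| = |L − K| = 54.8.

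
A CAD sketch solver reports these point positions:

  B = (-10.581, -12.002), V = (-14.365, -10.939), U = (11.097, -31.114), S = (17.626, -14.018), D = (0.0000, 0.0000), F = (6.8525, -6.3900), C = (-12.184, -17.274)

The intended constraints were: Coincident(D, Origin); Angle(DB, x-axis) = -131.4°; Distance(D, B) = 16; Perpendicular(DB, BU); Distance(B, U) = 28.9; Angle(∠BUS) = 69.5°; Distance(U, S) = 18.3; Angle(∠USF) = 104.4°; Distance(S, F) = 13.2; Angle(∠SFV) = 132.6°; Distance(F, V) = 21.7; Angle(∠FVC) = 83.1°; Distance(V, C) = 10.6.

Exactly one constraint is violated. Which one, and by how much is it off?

Distance(V, C) = 10.6 — off by 3.90.

D = (0.00, 0.00) ✓; DB at -131.4° ✓; |DB| = 16.00 ✓; ∠(DB, BU) = 90.00° ✓; |BU| = 28.90 ✓; ∠BUS = 69.50° ✓; |US| = 18.30 ✓; ∠USF = 104.4° ✓; |SF| = 13.20 ✓; ∠SFV = 132.6° ✓; |FV| = 21.70 ✓; ∠FVC = 83.10° ✓; |VC| = 6.700 ✗.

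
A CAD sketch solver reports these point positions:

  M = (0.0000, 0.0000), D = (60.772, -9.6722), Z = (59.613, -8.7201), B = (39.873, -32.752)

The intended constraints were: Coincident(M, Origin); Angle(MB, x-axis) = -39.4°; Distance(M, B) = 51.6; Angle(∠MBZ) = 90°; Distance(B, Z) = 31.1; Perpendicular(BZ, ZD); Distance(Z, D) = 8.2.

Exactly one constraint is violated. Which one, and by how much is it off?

Distance(Z, D) = 8.2 — off by 6.70.

M = (0.00, 0.00) ✓; MB at -39.40° ✓; |MB| = 51.60 ✓; ∠MBZ = 90.00° ✓; |BZ| = 31.10 ✓; ∠(BZ, ZD) = 90.00° ✓; |ZD| = 1.500 ✗.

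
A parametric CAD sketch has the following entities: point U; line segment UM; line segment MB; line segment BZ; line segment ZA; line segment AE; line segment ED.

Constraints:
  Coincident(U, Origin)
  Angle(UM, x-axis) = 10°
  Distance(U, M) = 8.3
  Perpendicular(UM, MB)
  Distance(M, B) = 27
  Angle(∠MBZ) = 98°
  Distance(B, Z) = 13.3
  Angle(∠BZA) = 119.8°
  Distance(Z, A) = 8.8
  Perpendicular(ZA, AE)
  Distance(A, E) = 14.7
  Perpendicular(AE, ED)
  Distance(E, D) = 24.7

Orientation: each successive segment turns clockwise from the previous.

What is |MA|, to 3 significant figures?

28.7

U is at the origin; UM runs at 10.0° with length 8.3, so M = (8.17, 1.44). UM is perpendicular to MB, so MB runs at -80.0°; with |MB| = 27.0, B = (12.9, -25.1). ∠MBZ = 98.0° gives BZ at -162° from the x-axis; with |BZ| = 13.3, Z = (0.213, -29.3). ∠BZA = 119.8° gives ZA at 138° from the x-axis; with |ZA| = 8.8, A = (-6.31, -23.3). Then |MA| = |A − M| = 28.7.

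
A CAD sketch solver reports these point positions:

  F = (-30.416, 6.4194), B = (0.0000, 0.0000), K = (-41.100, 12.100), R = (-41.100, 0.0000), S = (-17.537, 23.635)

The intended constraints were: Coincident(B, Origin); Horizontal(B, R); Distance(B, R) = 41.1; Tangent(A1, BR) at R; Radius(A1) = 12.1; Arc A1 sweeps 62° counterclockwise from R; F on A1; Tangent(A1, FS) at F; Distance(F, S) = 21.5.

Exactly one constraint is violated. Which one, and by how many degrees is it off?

Tangent(A1, FS) at F — off by 8.80°.

B = (0.00, 0.00) ✓; B.y = 0.00, R.y = 0.00 ✓; |BR| = 41.10 ✓; ∠(KR, RB) = 90.00° ✓; |KR| = 12.10 ✓; bearing(K→F) − bearing(K→R) = 62.00° ✓; |KF| = 12.10 ✓; ∠(KF, FS) = 98.80° ✗; |FS| = 21.50 ✓.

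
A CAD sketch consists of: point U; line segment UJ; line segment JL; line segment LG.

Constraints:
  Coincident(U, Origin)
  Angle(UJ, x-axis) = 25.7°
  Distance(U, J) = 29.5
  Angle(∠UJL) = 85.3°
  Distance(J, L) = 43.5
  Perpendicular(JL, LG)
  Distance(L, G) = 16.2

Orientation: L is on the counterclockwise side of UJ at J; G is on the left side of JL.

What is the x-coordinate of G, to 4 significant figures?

-9.403

U is at the origin; UJ runs at 25.7° with length 29.5, so J = 29.5·(cos 25.7°, sin 25.7°) = (26.58, 12.79). ∠UJL = 85.3°, so JL runs at 25.7° + (180° − 85.3°) = 120.4° from the x-axis; with |JL| = 43.5, L = J + 43.5·(cos 120.4°, sin 120.4°) = (4.569, 50.31). JL ⟂ LG; with |LG| = 16.2 on the left of JL, G = L + 16.2·(-0.8625, -0.5060) = (-9.403, 42.11). So G.x = -9.403.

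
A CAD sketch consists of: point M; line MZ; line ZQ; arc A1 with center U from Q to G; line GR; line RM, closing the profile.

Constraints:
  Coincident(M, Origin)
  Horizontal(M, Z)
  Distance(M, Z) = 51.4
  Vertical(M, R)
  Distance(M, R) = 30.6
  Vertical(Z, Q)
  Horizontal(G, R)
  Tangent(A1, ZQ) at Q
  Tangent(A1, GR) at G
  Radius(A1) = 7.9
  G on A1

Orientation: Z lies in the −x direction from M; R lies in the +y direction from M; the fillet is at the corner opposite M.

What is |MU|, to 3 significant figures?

49.1

M is at the origin; MZ is horizontal with |MZ| = 51.4 and Z on the −x side, so Z = (-51.4, 0.00). MR is vertical with |MR| = 30.6 and R on the +y side, so R = (0.00, 30.6). The virtual corner opposite M is at (-51.4, 30.6). A1 meets ZQ tangentially, so UQ is at right angles to ZQ and since A1 is tangent to GR there, UG ⟂ GR, with radius 7.9, so the center U sits 7.9 in from both sides at U = (-43.5, 22.7). Then |MU| = |U − M| = 49.1.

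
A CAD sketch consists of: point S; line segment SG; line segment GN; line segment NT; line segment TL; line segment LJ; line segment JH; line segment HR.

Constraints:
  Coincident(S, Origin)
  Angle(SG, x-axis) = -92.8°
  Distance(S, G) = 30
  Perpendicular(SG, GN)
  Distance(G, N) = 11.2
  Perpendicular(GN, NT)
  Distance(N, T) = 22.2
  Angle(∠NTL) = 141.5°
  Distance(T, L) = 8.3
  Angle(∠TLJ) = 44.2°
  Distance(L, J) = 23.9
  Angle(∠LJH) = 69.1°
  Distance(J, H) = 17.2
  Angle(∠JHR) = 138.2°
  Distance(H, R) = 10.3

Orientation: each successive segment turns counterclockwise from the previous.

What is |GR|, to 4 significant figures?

31.55

∠LJH = 69.1° gives JH at 12.40° from the x-axis; with |JH| = 17.2, H = (19.23, -21.54). ∠JHR = 138.2° gives HR at 54.20° from the x-axis; with |HR| = 10.3, R = (25.25, -13.19). Then |GR| = |R − G| = 31.55.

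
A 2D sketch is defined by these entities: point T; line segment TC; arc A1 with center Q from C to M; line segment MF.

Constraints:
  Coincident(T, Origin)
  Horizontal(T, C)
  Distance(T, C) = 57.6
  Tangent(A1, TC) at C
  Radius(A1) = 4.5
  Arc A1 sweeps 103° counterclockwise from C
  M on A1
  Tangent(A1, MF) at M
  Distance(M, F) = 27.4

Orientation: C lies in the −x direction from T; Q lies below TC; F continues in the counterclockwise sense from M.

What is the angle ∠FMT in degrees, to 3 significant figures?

82.1°

T is at the origin; T and C share the same y with |TC| = 57.6 and C on the −x side, so C = (-57.6, 0.00). A1 meets TC tangentially, so QC is at right angles to TC, so Q = C + (0, -4.5) = (-57.6, -4.50). On A1, C sits at bearing 90° from Q; a 103° counterclockwise sweep puts M at bearing 193°, so M = Q + 4.5·(cos 193°, sin 193°) = (-62.0, -5.51). Since A1 is tangent to MF there, QM ⟂ MF, so MF runs along (−sin 193°, cos 193°); with |MF| = 27.4, F = (-55.8, -32.2). Then cos ∠FMT = MF·MT / (|MF||MT|), giving 82.1°.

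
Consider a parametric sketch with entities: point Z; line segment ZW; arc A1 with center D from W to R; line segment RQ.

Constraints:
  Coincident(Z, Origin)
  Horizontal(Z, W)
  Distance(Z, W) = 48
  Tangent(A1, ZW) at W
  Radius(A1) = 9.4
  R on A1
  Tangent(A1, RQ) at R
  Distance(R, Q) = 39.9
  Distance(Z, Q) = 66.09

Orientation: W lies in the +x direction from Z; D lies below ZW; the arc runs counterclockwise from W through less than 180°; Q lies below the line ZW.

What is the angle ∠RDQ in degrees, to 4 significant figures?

76.74°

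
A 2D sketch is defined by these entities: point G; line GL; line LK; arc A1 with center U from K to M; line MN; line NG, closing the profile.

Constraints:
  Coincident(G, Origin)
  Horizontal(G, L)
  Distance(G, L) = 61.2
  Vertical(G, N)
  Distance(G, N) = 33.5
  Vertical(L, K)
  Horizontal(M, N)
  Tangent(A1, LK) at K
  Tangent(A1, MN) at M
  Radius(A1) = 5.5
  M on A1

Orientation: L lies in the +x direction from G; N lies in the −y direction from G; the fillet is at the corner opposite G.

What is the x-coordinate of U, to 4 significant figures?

55.70

G is at the origin; G and L share the same y with |GL| = 61.2 and L on the +x side, so L = (61.20, 0.000). G and N share the same x with |GN| = 33.5 and N on the −y side, so N = (0.000, -33.50). The virtual corner opposite G is at (61.20, -33.50). Tangency of A1 to LK means the radius UK is perpendicular to LK and tangency of A1 to MN means the radius UM is perpendicular to MN, with radius 5.5, so the center U sits 5.5 in from both sides at U = (55.70, -28.00). So U.x = 55.70.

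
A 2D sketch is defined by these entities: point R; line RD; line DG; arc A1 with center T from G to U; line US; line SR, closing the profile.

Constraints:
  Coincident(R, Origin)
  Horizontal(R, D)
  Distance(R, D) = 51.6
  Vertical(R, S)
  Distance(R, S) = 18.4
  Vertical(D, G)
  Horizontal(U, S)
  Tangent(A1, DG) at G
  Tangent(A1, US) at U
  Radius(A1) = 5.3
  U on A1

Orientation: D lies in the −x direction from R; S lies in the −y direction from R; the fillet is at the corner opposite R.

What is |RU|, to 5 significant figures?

49.822

The virtual corner opposite R is at (-51.600, -18.400). Tangency of A1 to DG means the radius TG is perpendicular to DG and the tangent condition forces TU to be normal to US, with radius 5.3, so the center T sits 5.3 in from both sides at T = (-46.300, -13.100). That places the tangent points at G = (-51.600, -13.100) on DG and U = (-46.300, -18.400) on US. Then |RU| = |U − R| = 49.822.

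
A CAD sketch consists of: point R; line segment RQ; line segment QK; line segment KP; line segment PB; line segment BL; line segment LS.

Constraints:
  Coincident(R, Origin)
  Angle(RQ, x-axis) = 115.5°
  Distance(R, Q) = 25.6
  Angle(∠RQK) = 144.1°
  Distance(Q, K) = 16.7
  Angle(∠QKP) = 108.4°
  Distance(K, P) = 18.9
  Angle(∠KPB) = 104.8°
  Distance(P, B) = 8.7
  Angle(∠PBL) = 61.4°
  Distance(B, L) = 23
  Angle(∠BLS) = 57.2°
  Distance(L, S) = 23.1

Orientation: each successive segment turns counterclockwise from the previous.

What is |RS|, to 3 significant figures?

54.8

R is at the origin; RQ runs at 115.5° with length 25.6, so Q = (-11.0, 23.1). ∠RQK = 144.1° gives QK at 151° from the x-axis; with |QK| = 16.7, K = (-25.7, 31.1). ∠QKP = 108.4° gives KP at -137° from the x-axis; with |KP| = 18.9, P = (-39.5, 18.2). ∠KPB = 104.8° gives PB at -61.8° from the x-axis; with |PB| = 8.7, B = (-35.4, 10.5). ∠PBL = 61.4° gives BL at 56.8° from the x-axis; with |BL| = 23.0, L = (-22.8, 29.8). ∠BLS = 57.2° gives LS at 180° from the x-axis; with |LS| = 23.1, S = (-45.9, 30.0). Then |RS| = |S − R| = 54.8.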